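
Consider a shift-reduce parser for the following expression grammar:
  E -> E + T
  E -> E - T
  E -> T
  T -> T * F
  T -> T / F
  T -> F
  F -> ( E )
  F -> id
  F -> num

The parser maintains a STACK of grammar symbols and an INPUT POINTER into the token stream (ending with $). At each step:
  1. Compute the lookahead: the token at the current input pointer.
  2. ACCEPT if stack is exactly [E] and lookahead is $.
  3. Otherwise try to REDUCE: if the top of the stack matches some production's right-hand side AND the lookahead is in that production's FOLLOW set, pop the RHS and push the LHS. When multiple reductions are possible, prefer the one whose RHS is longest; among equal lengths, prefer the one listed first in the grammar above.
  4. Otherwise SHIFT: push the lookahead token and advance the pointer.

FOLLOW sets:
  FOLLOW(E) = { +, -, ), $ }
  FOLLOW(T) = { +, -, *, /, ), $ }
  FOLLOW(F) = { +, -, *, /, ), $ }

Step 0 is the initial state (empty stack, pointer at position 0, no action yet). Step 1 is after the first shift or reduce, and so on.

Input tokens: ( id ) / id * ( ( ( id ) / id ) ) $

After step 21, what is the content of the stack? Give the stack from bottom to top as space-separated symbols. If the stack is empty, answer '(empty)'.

Answer: T * ( ( ( E )

Derivation:
Step 1: shift (. Stack=[(] ptr=1 lookahead=id remaining=[id ) / id * ( ( ( id ) / id ) ) $]
Step 2: shift id. Stack=[( id] ptr=2 lookahead=) remaining=[) / id * ( ( ( id ) / id ) ) $]
Step 3: reduce F->id. Stack=[( F] ptr=2 lookahead=) remaining=[) / id * ( ( ( id ) / id ) ) $]
Step 4: reduce T->F. Stack=[( T] ptr=2 lookahead=) remaining=[) / id * ( ( ( id ) / id ) ) $]
Step 5: reduce E->T. Stack=[( E] ptr=2 lookahead=) remaining=[) / id * ( ( ( id ) / id ) ) $]
Step 6: shift ). Stack=[( E )] ptr=3 lookahead=/ remaining=[/ id * ( ( ( id ) / id ) ) $]
Step 7: reduce F->( E ). Stack=[F] ptr=3 lookahead=/ remaining=[/ id * ( ( ( id ) / id ) ) $]
Step 8: reduce T->F. Stack=[T] ptr=3 lookahead=/ remaining=[/ id * ( ( ( id ) / id ) ) $]
Step 9: shift /. Stack=[T /] ptr=4 lookahead=id remaining=[id * ( ( ( id ) / id ) ) $]
Step 10: shift id. Stack=[T / id] ptr=5 lookahead=* remaining=[* ( ( ( id ) / id ) ) $]
Step 11: reduce F->id. Stack=[T / F] ptr=5 lookahead=* remaining=[* ( ( ( id ) / id ) ) $]
Step 12: reduce T->T / F. Stack=[T] ptr=5 lookahead=* remaining=[* ( ( ( id ) / id ) ) $]
Step 13: shift *. Stack=[T *] ptr=6 lookahead=( remaining=[( ( ( id ) / id ) ) $]
Step 14: shift (. Stack=[T * (] ptr=7 lookahead=( remaining=[( ( id ) / id ) ) $]
Step 15: shift (. Stack=[T * ( (] ptr=8 lookahead=( remaining=[( id ) / id ) ) $]
Step 16: shift (. Stack=[T * ( ( (] ptr=9 lookahead=id remaining=[id ) / id ) ) $]
Step 17: shift id. Stack=[T * ( ( ( id] ptr=10 lookahead=) remaining=[) / id ) ) $]
Step 18: reduce F->id. Stack=[T * ( ( ( F] ptr=10 lookahead=) remaining=[) / id ) ) $]
Step 19: reduce T->F. Stack=[T * ( ( ( T] ptr=10 lookahead=) remaining=[) / id ) ) $]
Step 20: reduce E->T. Stack=[T * ( ( ( E] ptr=10 lookahead=) remaining=[) / id ) ) $]
Step 21: shift ). Stack=[T * ( ( ( E )] ptr=11 lookahead=/ remaining=[/ id ) ) $]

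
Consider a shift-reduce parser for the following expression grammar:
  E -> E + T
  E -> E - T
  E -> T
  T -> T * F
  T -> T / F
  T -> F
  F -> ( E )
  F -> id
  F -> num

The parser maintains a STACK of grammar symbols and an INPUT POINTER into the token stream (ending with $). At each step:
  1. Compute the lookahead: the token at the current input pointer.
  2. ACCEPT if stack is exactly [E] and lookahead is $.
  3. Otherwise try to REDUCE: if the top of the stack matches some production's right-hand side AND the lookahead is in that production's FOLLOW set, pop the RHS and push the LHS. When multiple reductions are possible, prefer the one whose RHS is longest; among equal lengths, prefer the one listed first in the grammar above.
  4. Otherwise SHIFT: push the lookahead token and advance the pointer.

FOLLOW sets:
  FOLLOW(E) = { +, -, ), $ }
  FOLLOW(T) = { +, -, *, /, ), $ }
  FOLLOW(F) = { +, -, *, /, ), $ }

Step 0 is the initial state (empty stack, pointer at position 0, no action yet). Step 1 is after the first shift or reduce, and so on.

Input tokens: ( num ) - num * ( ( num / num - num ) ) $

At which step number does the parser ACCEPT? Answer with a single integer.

Answer: 38

Derivation:
Step 1: shift (. Stack=[(] ptr=1 lookahead=num remaining=[num ) - num * ( ( num / num - num ) ) $]
Step 2: shift num. Stack=[( num] ptr=2 lookahead=) remaining=[) - num * ( ( num / num - num ) ) $]
Step 3: reduce F->num. Stack=[( F] ptr=2 lookahead=) remaining=[) - num * ( ( num / num - num ) ) $]
Step 4: reduce T->F. Stack=[( T] ptr=2 lookahead=) remaining=[) - num * ( ( num / num - num ) ) $]
Step 5: reduce E->T. Stack=[( E] ptr=2 lookahead=) remaining=[) - num * ( ( num / num - num ) ) $]
Step 6: shift ). Stack=[( E )] ptr=3 lookahead=- remaining=[- num * ( ( num / num - num ) ) $]
Step 7: reduce F->( E ). Stack=[F] ptr=3 lookahead=- remaining=[- num * ( ( num / num - num ) ) $]
Step 8: reduce T->F. Stack=[T] ptr=3 lookahead=- remaining=[- num * ( ( num / num - num ) ) $]
Step 9: reduce E->T. Stack=[E] ptr=3 lookahead=- remaining=[- num * ( ( num / num - num ) ) $]
Step 10: shift -. Stack=[E -] ptr=4 lookahead=num remaining=[num * ( ( num / num - num ) ) $]
Step 11: shift num. Stack=[E - num] ptr=5 lookahead=* remaining=[* ( ( num / num - num ) ) $]
Step 12: reduce F->num. Stack=[E - F] ptr=5 lookahead=* remaining=[* ( ( num / num - num ) ) $]
Step 13: reduce T->F. Stack=[E - T] ptr=5 lookahead=* remaining=[* ( ( num / num - num ) ) $]
Step 14: shift *. Stack=[E - T *] ptr=6 lookahead=( remaining=[( ( num / num - num ) ) $]
Step 15: shift (. Stack=[E - T * (] ptr=7 lookahead=( remaining=[( num / num - num ) ) $]
Step 16: shift (. Stack=[E - T * ( (] ptr=8 lookahead=num remaining=[num / num - num ) ) $]
Step 17: shift num. Stack=[E - T * ( ( num] ptr=9 lookahead=/ remaining=[/ num - num ) ) $]
Step 18: reduce F->num. Stack=[E - T * ( ( F] ptr=9 lookahead=/ remaining=[/ num - num ) ) $]
Step 19: reduce T->F. Stack=[E - T * ( ( T] ptr=9 lookahead=/ remaining=[/ num - num ) ) $]
Step 20: shift /. Stack=[E - T * ( ( T /] ptr=10 lookahead=num remaining=[num - num ) ) $]
Step 21: shift num. Stack=[E - T * ( ( T / num] ptr=11 lookahead=- remaining=[- num ) ) $]
Step 22: reduce F->num. Stack=[E - T * ( ( T / F] ptr=11 lookahead=- remaining=[- num ) ) $]
Step 23: reduce T->T / F. Stack=[E - T * ( ( T] ptr=11 lookahead=- remaining=[- num ) ) $]
Step 24: reduce E->T. Stack=[E - T * ( ( E] ptr=11 lookahead=- remaining=[- num ) ) $]
Step 25: shift -. Stack=[E - T * ( ( E -] ptr=12 lookahead=num remaining=[num ) ) $]
Step 26: shift num. Stack=[E - T * ( ( E - num] ptr=13 lookahead=) remaining=[) ) $]
Step 27: reduce F->num. Stack=[E - T * ( ( E - F] ptr=13 lookahead=) remaining=[) ) $]
Step 28: reduce T->F. Stack=[E - T * ( ( E - T] ptr=13 lookahead=) remaining=[) ) $]
Step 29: reduce E->E - T. Stack=[E - T * ( ( E] ptr=13 lookahead=) remaining=[) ) $]
Step 30: shift ). Stack=[E - T * ( ( E )] ptr=14 lookahead=) remaining=[) $]
Step 31: reduce F->( E ). Stack=[E - T * ( F] ptr=14 lookahead=) remaining=[) $]
Step 32: reduce T->F. Stack=[E - T * ( T] ptr=14 lookahead=) remaining=[) $]
Step 33: reduce E->T. Stack=[E - T * ( E] ptr=14 lookahead=) remaining=[) $]
Step 34: shift ). Stack=[E - T * ( E )] ptr=15 lookahead=$ remaining=[$]
Step 35: reduce F->( E ). Stack=[E - T * F] ptr=15 lookahead=$ remaining=[$]
Step 36: reduce T->T * F. Stack=[E - T] ptr=15 lookahead=$ remaining=[$]
Step 37: reduce E->E - T. Stack=[E] ptr=15 lookahead=$ remaining=[$]
Step 38: accept. Stack=[E] ptr=15 lookahead=$ remaining=[$]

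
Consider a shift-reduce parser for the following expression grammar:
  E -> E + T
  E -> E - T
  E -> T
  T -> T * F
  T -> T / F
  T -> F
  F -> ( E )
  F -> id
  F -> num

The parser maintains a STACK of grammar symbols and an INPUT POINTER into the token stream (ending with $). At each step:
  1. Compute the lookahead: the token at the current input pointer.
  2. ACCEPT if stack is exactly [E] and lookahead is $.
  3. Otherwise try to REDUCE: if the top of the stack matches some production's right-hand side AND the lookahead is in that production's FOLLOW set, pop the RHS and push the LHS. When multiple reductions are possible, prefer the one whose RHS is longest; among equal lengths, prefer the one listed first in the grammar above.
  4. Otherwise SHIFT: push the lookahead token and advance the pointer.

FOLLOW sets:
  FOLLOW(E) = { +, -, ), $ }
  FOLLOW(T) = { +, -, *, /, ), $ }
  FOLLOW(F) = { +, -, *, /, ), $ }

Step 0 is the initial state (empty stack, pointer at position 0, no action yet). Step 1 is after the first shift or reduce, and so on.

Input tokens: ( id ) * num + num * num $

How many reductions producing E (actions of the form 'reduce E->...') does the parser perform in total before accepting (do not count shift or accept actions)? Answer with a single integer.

Answer: 3

Derivation:
Step 1: shift (. Stack=[(] ptr=1 lookahead=id remaining=[id ) * num + num * num $]
Step 2: shift id. Stack=[( id] ptr=2 lookahead=) remaining=[) * num + num * num $]
Step 3: reduce F->id. Stack=[( F] ptr=2 lookahead=) remaining=[) * num + num * num $]
Step 4: reduce T->F. Stack=[( T] ptr=2 lookahead=) remaining=[) * num + num * num $]
Step 5: reduce E->T. Stack=[( E] ptr=2 lookahead=) remaining=[) * num + num * num $]
Step 6: shift ). Stack=[( E )] ptr=3 lookahead=* remaining=[* num + num * num $]
Step 7: reduce F->( E ). Stack=[F] ptr=3 lookahead=* remaining=[* num + num * num $]
Step 8: reduce T->F. Stack=[T] ptr=3 lookahead=* remaining=[* num + num * num $]
Step 9: shift *. Stack=[T *] ptr=4 lookahead=num remaining=[num + num * num $]
Step 10: shift num. Stack=[T * num] ptr=5 lookahead=+ remaining=[+ num * num $]
Step 11: reduce F->num. Stack=[T * F] ptr=5 lookahead=+ remaining=[+ num * num $]
Step 12: reduce T->T * F. Stack=[T] ptr=5 lookahead=+ remaining=[+ num * num $]
Step 13: reduce E->T. Stack=[E] ptr=5 lookahead=+ remaining=[+ num * num $]
Step 14: shift +. Stack=[E +] ptr=6 lookahead=num remaining=[num * num $]
Step 15: shift num. Stack=[E + num] ptr=7 lookahead=* remaining=[* num $]
Step 16: reduce F->num. Stack=[E + F] ptr=7 lookahead=* remaining=[* num $]
Step 17: reduce T->F. Stack=[E + T] ptr=7 lookahead=* remaining=[* num $]
Step 18: shift *. Stack=[E + T *] ptr=8 lookahead=num remaining=[num $]
Step 19: shift num. Stack=[E + T * num] ptr=9 lookahead=$ remaining=[$]
Step 20: reduce F->num. Stack=[E + T * F] ptr=9 lookahead=$ remaining=[$]
Step 21: reduce T->T * F. Stack=[E + T] ptr=9 lookahead=$ remaining=[$]
Step 22: reduce E->E + T. Stack=[E] ptr=9 lookahead=$ remaining=[$]
Step 23: accept. Stack=[E] ptr=9 lookahead=$ remaining=[$]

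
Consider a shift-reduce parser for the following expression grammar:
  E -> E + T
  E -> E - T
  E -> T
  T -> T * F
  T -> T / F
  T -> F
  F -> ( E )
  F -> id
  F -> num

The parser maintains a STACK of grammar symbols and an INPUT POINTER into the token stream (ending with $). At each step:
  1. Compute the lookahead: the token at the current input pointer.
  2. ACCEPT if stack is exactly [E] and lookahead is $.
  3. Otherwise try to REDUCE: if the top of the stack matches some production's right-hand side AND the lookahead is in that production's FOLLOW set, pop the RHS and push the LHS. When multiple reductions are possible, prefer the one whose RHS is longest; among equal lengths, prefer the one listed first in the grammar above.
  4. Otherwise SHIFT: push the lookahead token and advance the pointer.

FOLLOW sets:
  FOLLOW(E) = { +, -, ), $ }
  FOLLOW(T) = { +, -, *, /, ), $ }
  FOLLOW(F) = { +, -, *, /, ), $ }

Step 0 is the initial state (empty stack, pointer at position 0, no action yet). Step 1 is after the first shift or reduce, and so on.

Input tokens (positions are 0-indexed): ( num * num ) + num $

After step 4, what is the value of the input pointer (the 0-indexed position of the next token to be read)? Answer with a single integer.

Answer: 2

Derivation:
Step 1: shift (. Stack=[(] ptr=1 lookahead=num remaining=[num * num ) + num $]
Step 2: shift num. Stack=[( num] ptr=2 lookahead=* remaining=[* num ) + num $]
Step 3: reduce F->num. Stack=[( F] ptr=2 lookahead=* remaining=[* num ) + num $]
Step 4: reduce T->F. Stack=[( T] ptr=2 lookahead=* remaining=[* num ) + num $]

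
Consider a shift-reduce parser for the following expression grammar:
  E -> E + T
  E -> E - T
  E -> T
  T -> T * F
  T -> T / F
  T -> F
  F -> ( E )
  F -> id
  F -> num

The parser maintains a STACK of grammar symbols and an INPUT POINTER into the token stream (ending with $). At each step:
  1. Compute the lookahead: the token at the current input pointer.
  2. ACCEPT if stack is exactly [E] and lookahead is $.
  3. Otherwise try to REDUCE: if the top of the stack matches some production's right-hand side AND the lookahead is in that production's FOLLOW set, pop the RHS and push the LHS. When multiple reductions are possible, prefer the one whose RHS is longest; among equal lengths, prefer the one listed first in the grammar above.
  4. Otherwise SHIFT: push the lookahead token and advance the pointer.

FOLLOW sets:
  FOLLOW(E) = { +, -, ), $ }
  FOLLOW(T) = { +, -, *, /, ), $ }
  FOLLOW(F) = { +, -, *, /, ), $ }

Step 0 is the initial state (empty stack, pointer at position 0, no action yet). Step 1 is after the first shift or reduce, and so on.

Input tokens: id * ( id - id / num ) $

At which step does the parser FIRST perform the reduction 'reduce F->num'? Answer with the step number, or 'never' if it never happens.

Answer: 16

Derivation:
Step 1: shift id. Stack=[id] ptr=1 lookahead=* remaining=[* ( id - id / num ) $]
Step 2: reduce F->id. Stack=[F] ptr=1 lookahead=* remaining=[* ( id - id / num ) $]
Step 3: reduce T->F. Stack=[T] ptr=1 lookahead=* remaining=[* ( id - id / num ) $]
Step 4: shift *. Stack=[T *] ptr=2 lookahead=( remaining=[( id - id / num ) $]
Step 5: shift (. Stack=[T * (] ptr=3 lookahead=id remaining=[id - id / num ) $]
Step 6: shift id. Stack=[T * ( id] ptr=4 lookahead=- remaining=[- id / num ) $]
Step 7: reduce F->id. Stack=[T * ( F] ptr=4 lookahead=- remaining=[- id / num ) $]
Step 8: reduce T->F. Stack=[T * ( T] ptr=4 lookahead=- remaining=[- id / num ) $]
Step 9: reduce E->T. Stack=[T * ( E] ptr=4 lookahead=- remaining=[- id / num ) $]
Step 10: shift -. Stack=[T * ( E -] ptr=5 lookahead=id remaining=[id / num ) $]
Step 11: shift id. Stack=[T * ( E - id] ptr=6 lookahead=/ remaining=[/ num ) $]
Step 12: reduce F->id. Stack=[T * ( E - F] ptr=6 lookahead=/ remaining=[/ num ) $]
Step 13: reduce T->F. Stack=[T * ( E - T] ptr=6 lookahead=/ remaining=[/ num ) $]
Step 14: shift /. Stack=[T * ( E - T /] ptr=7 lookahead=num remaining=[num ) $]
Step 15: shift num. Stack=[T * ( E - T / num] ptr=8 lookahead=) remaining=[) $]
Step 16: reduce F->num. Stack=[T * ( E - T / F] ptr=8 lookahead=) remaining=[) $]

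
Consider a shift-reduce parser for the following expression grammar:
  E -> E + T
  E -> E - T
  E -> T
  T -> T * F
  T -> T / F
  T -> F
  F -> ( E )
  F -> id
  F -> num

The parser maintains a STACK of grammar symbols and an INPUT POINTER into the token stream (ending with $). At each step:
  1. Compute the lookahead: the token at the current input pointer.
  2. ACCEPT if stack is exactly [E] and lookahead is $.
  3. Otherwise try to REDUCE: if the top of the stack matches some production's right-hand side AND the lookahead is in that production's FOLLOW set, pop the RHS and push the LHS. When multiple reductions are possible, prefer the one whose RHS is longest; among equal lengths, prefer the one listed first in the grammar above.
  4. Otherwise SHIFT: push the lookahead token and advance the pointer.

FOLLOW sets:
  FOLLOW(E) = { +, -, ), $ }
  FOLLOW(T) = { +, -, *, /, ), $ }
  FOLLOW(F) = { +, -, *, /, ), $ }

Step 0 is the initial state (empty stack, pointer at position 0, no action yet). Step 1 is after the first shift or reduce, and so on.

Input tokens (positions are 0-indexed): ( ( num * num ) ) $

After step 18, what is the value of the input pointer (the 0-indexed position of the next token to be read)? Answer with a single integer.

Answer: 7

Derivation:
Step 1: shift (. Stack=[(] ptr=1 lookahead=( remaining=[( num * num ) ) $]
Step 2: shift (. Stack=[( (] ptr=2 lookahead=num remaining=[num * num ) ) $]
Step 3: shift num. Stack=[( ( num] ptr=3 lookahead=* remaining=[* num ) ) $]
Step 4: reduce F->num. Stack=[( ( F] ptr=3 lookahead=* remaining=[* num ) ) $]
Step 5: reduce T->F. Stack=[( ( T] ptr=3 lookahead=* remaining=[* num ) ) $]
Step 6: shift *. Stack=[( ( T *] ptr=4 lookahead=num remaining=[num ) ) $]
Step 7: shift num. Stack=[( ( T * num] ptr=5 lookahead=) remaining=[) ) $]
Step 8: reduce F->num. Stack=[( ( T * F] ptr=5 lookahead=) remaining=[) ) $]
Step 9: reduce T->T * F. Stack=[( ( T] ptr=5 lookahead=) remaining=[) ) $]
Step 10: reduce E->T. Stack=[( ( E] ptr=5 lookahead=) remaining=[) ) $]
Step 11: shift ). Stack=[( ( E )] ptr=6 lookahead=) remaining=[) $]
Step 12: reduce F->( E ). Stack=[( F] ptr=6 lookahead=) remaining=[) $]
Step 13: reduce T->F. Stack=[( T] ptr=6 lookahead=) remaining=[) $]
Step 14: reduce E->T. Stack=[( E] ptr=6 lookahead=) remaining=[) $]
Step 15: shift ). Stack=[( E )] ptr=7 lookahead=$ remaining=[$]
Step 16: reduce F->( E ). Stack=[F] ptr=7 lookahead=$ remaining=[$]
Step 17: reduce T->F. Stack=[T] ptr=7 lookahead=$ remaining=[$]
Step 18: reduce E->T. Stack=[E] ptr=7 lookahead=$ remaining=[$]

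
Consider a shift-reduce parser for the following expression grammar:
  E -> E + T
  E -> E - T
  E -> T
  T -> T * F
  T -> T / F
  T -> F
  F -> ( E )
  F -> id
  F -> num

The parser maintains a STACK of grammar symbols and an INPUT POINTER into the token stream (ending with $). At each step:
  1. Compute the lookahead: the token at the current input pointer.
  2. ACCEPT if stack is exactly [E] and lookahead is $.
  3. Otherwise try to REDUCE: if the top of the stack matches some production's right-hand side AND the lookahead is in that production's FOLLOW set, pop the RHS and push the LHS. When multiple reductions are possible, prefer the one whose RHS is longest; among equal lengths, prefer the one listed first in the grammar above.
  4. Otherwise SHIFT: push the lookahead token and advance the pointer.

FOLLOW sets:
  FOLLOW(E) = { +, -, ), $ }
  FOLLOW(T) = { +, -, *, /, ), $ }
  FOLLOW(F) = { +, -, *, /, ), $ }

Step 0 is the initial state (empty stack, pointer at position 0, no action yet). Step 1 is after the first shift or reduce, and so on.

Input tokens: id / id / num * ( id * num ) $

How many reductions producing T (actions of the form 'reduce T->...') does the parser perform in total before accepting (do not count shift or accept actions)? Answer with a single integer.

Step 1: shift id. Stack=[id] ptr=1 lookahead=/ remaining=[/ id / num * ( id * num ) $]
Step 2: reduce F->id. Stack=[F] ptr=1 lookahead=/ remaining=[/ id / num * ( id * num ) $]
Step 3: reduce T->F. Stack=[T] ptr=1 lookahead=/ remaining=[/ id / num * ( id * num ) $]
Step 4: shift /. Stack=[T /] ptr=2 lookahead=id remaining=[id / num * ( id * num ) $]
Step 5: shift id. Stack=[T / id] ptr=3 lookahead=/ remaining=[/ num * ( id * num ) $]
Step 6: reduce F->id. Stack=[T / F] ptr=3 lookahead=/ remaining=[/ num * ( id * num ) $]
Step 7: reduce T->T / F. Stack=[T] ptr=3 lookahead=/ remaining=[/ num * ( id * num ) $]
Step 8: shift /. Stack=[T /] ptr=4 lookahead=num remaining=[num * ( id * num ) $]
Step 9: shift num. Stack=[T / num] ptr=5 lookahead=* remaining=[* ( id * num ) $]
Step 10: reduce F->num. Stack=[T / F] ptr=5 lookahead=* remaining=[* ( id * num ) $]
Step 11: reduce T->T / F. Stack=[T] ptr=5 lookahead=* remaining=[* ( id * num ) $]
Step 12: shift *. Stack=[T *] ptr=6 lookahead=( remaining=[( id * num ) $]
Step 13: shift (. Stack=[T * (] ptr=7 lookahead=id remaining=[id * num ) $]
Step 14: shift id. Stack=[T * ( id] ptr=8 lookahead=* remaining=[* num ) $]
Step 15: reduce F->id. Stack=[T * ( F] ptr=8 lookahead=* remaining=[* num ) $]
Step 16: reduce T->F. Stack=[T * ( T] ptr=8 lookahead=* remaining=[* num ) $]
Step 17: shift *. Stack=[T * ( T *] ptr=9 lookahead=num remaining=[num ) $]
Step 18: shift num. Stack=[T * ( T * num] ptr=10 lookahead=) remaining=[) $]
Step 19: reduce F->num. Stack=[T * ( T * F] ptr=10 lookahead=) remaining=[) $]
Step 20: reduce T->T * F. Stack=[T * ( T] ptr=10 lookahead=) remaining=[) $]
Step 21: reduce E->T. Stack=[T * ( E] ptr=10 lookahead=) remaining=[) $]
Step 22: shift ). Stack=[T * ( E )] ptr=11 lookahead=$ remaining=[$]
Step 23: reduce F->( E ). Stack=[T * F] ptr=11 lookahead=$ remaining=[$]
Step 24: reduce T->T * F. Stack=[T] ptr=11 lookahead=$ remaining=[$]
Step 25: reduce E->T. Stack=[E] ptr=11 lookahead=$ remaining=[$]
Step 26: accept. Stack=[E] ptr=11 lookahead=$ remaining=[$]

Answer: 6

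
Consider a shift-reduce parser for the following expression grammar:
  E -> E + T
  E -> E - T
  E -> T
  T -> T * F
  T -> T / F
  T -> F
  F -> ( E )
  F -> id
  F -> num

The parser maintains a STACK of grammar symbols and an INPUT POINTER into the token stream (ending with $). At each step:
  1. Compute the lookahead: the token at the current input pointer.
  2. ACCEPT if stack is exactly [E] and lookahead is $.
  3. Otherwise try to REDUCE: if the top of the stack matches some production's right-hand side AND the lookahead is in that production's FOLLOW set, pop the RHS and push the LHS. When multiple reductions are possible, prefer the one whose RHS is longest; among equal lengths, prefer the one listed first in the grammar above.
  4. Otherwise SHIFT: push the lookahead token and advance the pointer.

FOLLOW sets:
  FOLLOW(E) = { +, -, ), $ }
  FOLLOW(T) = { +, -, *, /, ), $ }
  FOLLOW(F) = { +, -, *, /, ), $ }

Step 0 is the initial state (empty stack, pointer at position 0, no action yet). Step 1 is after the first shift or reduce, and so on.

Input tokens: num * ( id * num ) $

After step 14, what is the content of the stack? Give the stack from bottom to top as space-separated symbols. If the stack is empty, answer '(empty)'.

Step 1: shift num. Stack=[num] ptr=1 lookahead=* remaining=[* ( id * num ) $]
Step 2: reduce F->num. Stack=[F] ptr=1 lookahead=* remaining=[* ( id * num ) $]
Step 3: reduce T->F. Stack=[T] ptr=1 lookahead=* remaining=[* ( id * num ) $]
Step 4: shift *. Stack=[T *] ptr=2 lookahead=( remaining=[( id * num ) $]
Step 5: shift (. Stack=[T * (] ptr=3 lookahead=id remaining=[id * num ) $]
Step 6: shift id. Stack=[T * ( id] ptr=4 lookahead=* remaining=[* num ) $]
Step 7: reduce F->id. Stack=[T * ( F] ptr=4 lookahead=* remaining=[* num ) $]
Step 8: reduce T->F. Stack=[T * ( T] ptr=4 lookahead=* remaining=[* num ) $]
Step 9: shift *. Stack=[T * ( T *] ptr=5 lookahead=num remaining=[num ) $]
Step 10: shift num. Stack=[T * ( T * num] ptr=6 lookahead=) remaining=[) $]
Step 11: reduce F->num. Stack=[T * ( T * F] ptr=6 lookahead=) remaining=[) $]
Step 12: reduce T->T * F. Stack=[T * ( T] ptr=6 lookahead=) remaining=[) $]
Step 13: reduce E->T. Stack=[T * ( E] ptr=6 lookahead=) remaining=[) $]
Step 14: shift ). Stack=[T * ( E )] ptr=7 lookahead=$ remaining=[$]

Answer: T * ( E )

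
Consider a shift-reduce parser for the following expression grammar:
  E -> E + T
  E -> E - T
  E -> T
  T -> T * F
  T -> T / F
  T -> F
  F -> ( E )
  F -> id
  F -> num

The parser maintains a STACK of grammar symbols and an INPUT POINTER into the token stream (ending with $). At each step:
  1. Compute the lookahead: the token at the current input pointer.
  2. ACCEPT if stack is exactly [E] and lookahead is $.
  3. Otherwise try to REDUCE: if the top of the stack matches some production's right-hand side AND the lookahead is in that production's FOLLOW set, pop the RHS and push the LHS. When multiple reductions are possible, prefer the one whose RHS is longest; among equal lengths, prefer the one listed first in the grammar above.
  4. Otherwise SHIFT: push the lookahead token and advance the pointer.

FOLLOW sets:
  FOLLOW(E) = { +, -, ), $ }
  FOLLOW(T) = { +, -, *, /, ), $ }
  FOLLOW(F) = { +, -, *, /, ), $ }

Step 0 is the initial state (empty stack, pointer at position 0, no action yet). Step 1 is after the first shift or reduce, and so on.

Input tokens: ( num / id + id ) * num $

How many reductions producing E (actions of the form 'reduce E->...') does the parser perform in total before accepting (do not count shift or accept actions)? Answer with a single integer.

Step 1: shift (. Stack=[(] ptr=1 lookahead=num remaining=[num / id + id ) * num $]
Step 2: shift num. Stack=[( num] ptr=2 lookahead=/ remaining=[/ id + id ) * num $]
Step 3: reduce F->num. Stack=[( F] ptr=2 lookahead=/ remaining=[/ id + id ) * num $]
Step 4: reduce T->F. Stack=[( T] ptr=2 lookahead=/ remaining=[/ id + id ) * num $]
Step 5: shift /. Stack=[( T /] ptr=3 lookahead=id remaining=[id + id ) * num $]
Step 6: shift id. Stack=[( T / id] ptr=4 lookahead=+ remaining=[+ id ) * num $]
Step 7: reduce F->id. Stack=[( T / F] ptr=4 lookahead=+ remaining=[+ id ) * num $]
Step 8: reduce T->T / F. Stack=[( T] ptr=4 lookahead=+ remaining=[+ id ) * num $]
Step 9: reduce E->T. Stack=[( E] ptr=4 lookahead=+ remaining=[+ id ) * num $]
Step 10: shift +. Stack=[( E +] ptr=5 lookahead=id remaining=[id ) * num $]
Step 11: shift id. Stack=[( E + id] ptr=6 lookahead=) remaining=[) * num $]
Step 12: reduce F->id. Stack=[( E + F] ptr=6 lookahead=) remaining=[) * num $]
Step 13: reduce T->F. Stack=[( E + T] ptr=6 lookahead=) remaining=[) * num $]
Step 14: reduce E->E + T. Stack=[( E] ptr=6 lookahead=) remaining=[) * num $]
Step 15: shift ). Stack=[( E )] ptr=7 lookahead=* remaining=[* num $]
Step 16: reduce F->( E ). Stack=[F] ptr=7 lookahead=* remaining=[* num $]
Step 17: reduce T->F. Stack=[T] ptr=7 lookahead=* remaining=[* num $]
Step 18: shift *. Stack=[T *] ptr=8 lookahead=num remaining=[num $]
Step 19: shift num. Stack=[T * num] ptr=9 lookahead=$ remaining=[$]
Step 20: reduce F->num. Stack=[T * F] ptr=9 lookahead=$ remaining=[$]
Step 21: reduce T->T * F. Stack=[T] ptr=9 lookahead=$ remaining=[$]
Step 22: reduce E->T. Stack=[E] ptr=9 lookahead=$ remaining=[$]
Step 23: accept. Stack=[E] ptr=9 lookahead=$ remaining=[$]

Answer: 3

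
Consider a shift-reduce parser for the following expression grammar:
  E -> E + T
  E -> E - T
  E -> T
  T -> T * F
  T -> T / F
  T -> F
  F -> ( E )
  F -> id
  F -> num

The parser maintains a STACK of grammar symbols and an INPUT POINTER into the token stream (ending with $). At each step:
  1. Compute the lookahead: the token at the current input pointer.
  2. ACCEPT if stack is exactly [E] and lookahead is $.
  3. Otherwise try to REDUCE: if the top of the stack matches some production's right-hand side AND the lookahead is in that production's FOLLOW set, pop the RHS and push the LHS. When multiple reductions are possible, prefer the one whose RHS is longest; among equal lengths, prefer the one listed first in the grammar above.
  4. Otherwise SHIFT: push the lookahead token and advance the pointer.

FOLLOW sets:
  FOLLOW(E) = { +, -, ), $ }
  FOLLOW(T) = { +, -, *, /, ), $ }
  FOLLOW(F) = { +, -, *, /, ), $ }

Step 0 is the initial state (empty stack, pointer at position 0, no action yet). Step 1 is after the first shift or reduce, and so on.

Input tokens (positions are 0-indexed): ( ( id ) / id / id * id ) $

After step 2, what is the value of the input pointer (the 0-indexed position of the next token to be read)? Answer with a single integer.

Step 1: shift (. Stack=[(] ptr=1 lookahead=( remaining=[( id ) / id / id * id ) $]
Step 2: shift (. Stack=[( (] ptr=2 lookahead=id remaining=[id ) / id / id * id ) $]

Answer: 2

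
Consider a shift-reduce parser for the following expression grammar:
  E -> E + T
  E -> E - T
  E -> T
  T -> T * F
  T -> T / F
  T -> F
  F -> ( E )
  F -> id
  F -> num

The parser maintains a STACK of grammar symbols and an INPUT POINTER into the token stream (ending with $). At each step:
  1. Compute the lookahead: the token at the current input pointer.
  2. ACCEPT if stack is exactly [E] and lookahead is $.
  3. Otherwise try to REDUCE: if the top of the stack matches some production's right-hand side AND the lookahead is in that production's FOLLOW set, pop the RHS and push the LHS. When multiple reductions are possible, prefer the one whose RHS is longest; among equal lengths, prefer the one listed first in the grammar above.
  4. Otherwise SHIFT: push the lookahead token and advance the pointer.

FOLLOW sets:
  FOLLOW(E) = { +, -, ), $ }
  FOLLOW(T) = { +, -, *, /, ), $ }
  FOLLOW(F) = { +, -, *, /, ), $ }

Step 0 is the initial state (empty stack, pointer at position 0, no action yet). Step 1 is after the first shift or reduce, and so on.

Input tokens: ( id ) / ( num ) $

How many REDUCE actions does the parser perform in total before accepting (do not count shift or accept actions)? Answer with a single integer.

Answer: 11

Derivation:
Step 1: shift (. Stack=[(] ptr=1 lookahead=id remaining=[id ) / ( num ) $]
Step 2: shift id. Stack=[( id] ptr=2 lookahead=) remaining=[) / ( num ) $]
Step 3: reduce F->id. Stack=[( F] ptr=2 lookahead=) remaining=[) / ( num ) $]
Step 4: reduce T->F. Stack=[( T] ptr=2 lookahead=) remaining=[) / ( num ) $]
Step 5: reduce E->T. Stack=[( E] ptr=2 lookahead=) remaining=[) / ( num ) $]
Step 6: shift ). Stack=[( E )] ptr=3 lookahead=/ remaining=[/ ( num ) $]
Step 7: reduce F->( E ). Stack=[F] ptr=3 lookahead=/ remaining=[/ ( num ) $]
Step 8: reduce T->F. Stack=[T] ptr=3 lookahead=/ remaining=[/ ( num ) $]
Step 9: shift /. Stack=[T /] ptr=4 lookahead=( remaining=[( num ) $]
Step 10: shift (. Stack=[T / (] ptr=5 lookahead=num remaining=[num ) $]
Step 11: shift num. Stack=[T / ( num] ptr=6 lookahead=) remaining=[) $]
Step 12: reduce F->num. Stack=[T / ( F] ptr=6 lookahead=) remaining=[) $]
Step 13: reduce T->F. Stack=[T / ( T] ptr=6 lookahead=) remaining=[) $]
Step 14: reduce E->T. Stack=[T / ( E] ptr=6 lookahead=) remaining=[) $]
Step 15: shift ). Stack=[T / ( E )] ptr=7 lookahead=$ remaining=[$]
Step 16: reduce F->( E ). Stack=[T / F] ptr=7 lookahead=$ remaining=[$]
Step 17: reduce T->T / F. Stack=[T] ptr=7 lookahead=$ remaining=[$]
Step 18: reduce E->T. Stack=[E] ptr=7 lookahead=$ remaining=[$]
Step 19: accept. Stack=[E] ptr=7 lookahead=$ remaining=[$]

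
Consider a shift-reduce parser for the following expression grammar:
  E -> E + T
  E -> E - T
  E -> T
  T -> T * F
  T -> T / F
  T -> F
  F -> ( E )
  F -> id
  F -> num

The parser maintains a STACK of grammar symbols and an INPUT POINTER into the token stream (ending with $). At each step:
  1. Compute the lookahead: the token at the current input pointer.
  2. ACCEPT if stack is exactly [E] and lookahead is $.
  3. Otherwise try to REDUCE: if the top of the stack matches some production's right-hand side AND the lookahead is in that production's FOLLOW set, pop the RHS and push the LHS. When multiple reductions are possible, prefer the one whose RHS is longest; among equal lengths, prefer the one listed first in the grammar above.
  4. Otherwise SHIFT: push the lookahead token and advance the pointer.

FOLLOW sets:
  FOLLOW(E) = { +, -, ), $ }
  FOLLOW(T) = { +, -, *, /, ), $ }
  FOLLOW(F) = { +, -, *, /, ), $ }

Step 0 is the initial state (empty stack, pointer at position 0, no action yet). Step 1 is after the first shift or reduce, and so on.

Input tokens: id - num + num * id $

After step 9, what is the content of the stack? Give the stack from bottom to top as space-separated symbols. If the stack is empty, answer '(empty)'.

Step 1: shift id. Stack=[id] ptr=1 lookahead=- remaining=[- num + num * id $]
Step 2: reduce F->id. Stack=[F] ptr=1 lookahead=- remaining=[- num + num * id $]
Step 3: reduce T->F. Stack=[T] ptr=1 lookahead=- remaining=[- num + num * id $]
Step 4: reduce E->T. Stack=[E] ptr=1 lookahead=- remaining=[- num + num * id $]
Step 5: shift -. Stack=[E -] ptr=2 lookahead=num remaining=[num + num * id $]
Step 6: shift num. Stack=[E - num] ptr=3 lookahead=+ remaining=[+ num * id $]
Step 7: reduce F->num. Stack=[E - F] ptr=3 lookahead=+ remaining=[+ num * id $]
Step 8: reduce T->F. Stack=[E - T] ptr=3 lookahead=+ remaining=[+ num * id $]
Step 9: reduce E->E - T. Stack=[E] ptr=3 lookahead=+ remaining=[+ num * id $]

Answer: E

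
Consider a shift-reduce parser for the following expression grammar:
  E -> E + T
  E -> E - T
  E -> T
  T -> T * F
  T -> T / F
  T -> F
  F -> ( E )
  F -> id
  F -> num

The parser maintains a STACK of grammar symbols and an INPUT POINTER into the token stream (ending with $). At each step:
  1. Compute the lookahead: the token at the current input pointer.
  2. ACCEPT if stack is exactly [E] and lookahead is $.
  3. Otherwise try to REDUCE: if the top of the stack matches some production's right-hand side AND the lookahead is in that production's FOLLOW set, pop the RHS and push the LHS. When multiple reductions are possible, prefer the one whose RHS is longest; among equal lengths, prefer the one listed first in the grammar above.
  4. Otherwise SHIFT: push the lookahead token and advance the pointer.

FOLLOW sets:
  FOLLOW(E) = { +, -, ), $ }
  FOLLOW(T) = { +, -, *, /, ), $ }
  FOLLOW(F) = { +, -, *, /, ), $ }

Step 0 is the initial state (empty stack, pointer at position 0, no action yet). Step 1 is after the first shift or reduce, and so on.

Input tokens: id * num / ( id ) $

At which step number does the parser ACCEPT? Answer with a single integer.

Answer: 18

Derivation:
Step 1: shift id. Stack=[id] ptr=1 lookahead=* remaining=[* num / ( id ) $]
Step 2: reduce F->id. Stack=[F] ptr=1 lookahead=* remaining=[* num / ( id ) $]
Step 3: reduce T->F. Stack=[T] ptr=1 lookahead=* remaining=[* num / ( id ) $]
Step 4: shift *. Stack=[T *] ptr=2 lookahead=num remaining=[num / ( id ) $]
Step 5: shift num. Stack=[T * num] ptr=3 lookahead=/ remaining=[/ ( id ) $]
Step 6: reduce F->num. Stack=[T * F] ptr=3 lookahead=/ remaining=[/ ( id ) $]
Step 7: reduce T->T * F. Stack=[T] ptr=3 lookahead=/ remaining=[/ ( id ) $]
Step 8: shift /. Stack=[T /] ptr=4 lookahead=( remaining=[( id ) $]
Step 9: shift (. Stack=[T / (] ptr=5 lookahead=id remaining=[id ) $]
Step 10: shift id. Stack=[T / ( id] ptr=6 lookahead=) remaining=[) $]
Step 11: reduce F->id. Stack=[T / ( F] ptr=6 lookahead=) remaining=[) $]
Step 12: reduce T->F. Stack=[T / ( T] ptr=6 lookahead=) remaining=[) $]
Step 13: reduce E->T. Stack=[T / ( E] ptr=6 lookahead=) remaining=[) $]
Step 14: shift ). Stack=[T / ( E )] ptr=7 lookahead=$ remaining=[$]
Step 15: reduce F->( E ). Stack=[T / F] ptr=7 lookahead=$ remaining=[$]
Step 16: reduce T->T / F. Stack=[T] ptr=7 lookahead=$ remaining=[$]
Step 17: reduce E->T. Stack=[E] ptr=7 lookahead=$ remaining=[$]
Step 18: accept. Stack=[E] ptr=7 lookahead=$ remaining=[$]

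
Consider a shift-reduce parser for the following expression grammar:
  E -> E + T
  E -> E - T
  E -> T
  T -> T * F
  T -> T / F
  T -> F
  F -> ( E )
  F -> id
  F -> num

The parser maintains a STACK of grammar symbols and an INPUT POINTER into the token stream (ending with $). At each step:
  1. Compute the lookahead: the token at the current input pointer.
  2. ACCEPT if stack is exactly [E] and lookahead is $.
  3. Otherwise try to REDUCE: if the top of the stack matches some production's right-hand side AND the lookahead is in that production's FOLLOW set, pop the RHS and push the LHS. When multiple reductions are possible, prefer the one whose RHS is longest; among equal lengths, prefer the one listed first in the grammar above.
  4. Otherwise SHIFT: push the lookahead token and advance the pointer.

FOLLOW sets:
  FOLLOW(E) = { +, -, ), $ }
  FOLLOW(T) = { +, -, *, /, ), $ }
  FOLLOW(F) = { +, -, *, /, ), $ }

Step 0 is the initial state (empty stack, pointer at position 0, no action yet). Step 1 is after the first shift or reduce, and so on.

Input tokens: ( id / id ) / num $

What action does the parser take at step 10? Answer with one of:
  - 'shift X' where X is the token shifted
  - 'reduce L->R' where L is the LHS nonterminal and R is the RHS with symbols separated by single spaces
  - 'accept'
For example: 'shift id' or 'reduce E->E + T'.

Step 1: shift (. Stack=[(] ptr=1 lookahead=id remaining=[id / id ) / num $]
Step 2: shift id. Stack=[( id] ptr=2 lookahead=/ remaining=[/ id ) / num $]
Step 3: reduce F->id. Stack=[( F] ptr=2 lookahead=/ remaining=[/ id ) / num $]
Step 4: reduce T->F. Stack=[( T] ptr=2 lookahead=/ remaining=[/ id ) / num $]
Step 5: shift /. Stack=[( T /] ptr=3 lookahead=id remaining=[id ) / num $]
Step 6: shift id. Stack=[( T / id] ptr=4 lookahead=) remaining=[) / num $]
Step 7: reduce F->id. Stack=[( T / F] ptr=4 lookahead=) remaining=[) / num $]
Step 8: reduce T->T / F. Stack=[( T] ptr=4 lookahead=) remaining=[) / num $]
Step 9: reduce E->T. Stack=[( E] ptr=4 lookahead=) remaining=[) / num $]
Step 10: shift ). Stack=[( E )] ptr=5 lookahead=/ remaining=[/ num $]

Answer: shift )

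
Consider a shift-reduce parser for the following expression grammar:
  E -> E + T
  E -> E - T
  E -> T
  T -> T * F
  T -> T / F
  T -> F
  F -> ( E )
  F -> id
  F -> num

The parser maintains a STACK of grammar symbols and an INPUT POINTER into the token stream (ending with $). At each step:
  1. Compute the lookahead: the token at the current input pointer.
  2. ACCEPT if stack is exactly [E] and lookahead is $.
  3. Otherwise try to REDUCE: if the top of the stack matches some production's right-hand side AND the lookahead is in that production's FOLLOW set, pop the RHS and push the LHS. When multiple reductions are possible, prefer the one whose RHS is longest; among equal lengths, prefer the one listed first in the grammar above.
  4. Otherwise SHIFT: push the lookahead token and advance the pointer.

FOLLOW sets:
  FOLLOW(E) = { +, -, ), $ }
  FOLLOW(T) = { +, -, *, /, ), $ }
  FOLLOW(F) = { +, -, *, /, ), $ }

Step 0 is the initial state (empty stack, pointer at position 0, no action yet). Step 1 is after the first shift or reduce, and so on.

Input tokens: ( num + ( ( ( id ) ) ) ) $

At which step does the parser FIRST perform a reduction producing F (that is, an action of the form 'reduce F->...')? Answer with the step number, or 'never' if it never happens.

Answer: 3

Derivation:
Step 1: shift (. Stack=[(] ptr=1 lookahead=num remaining=[num + ( ( ( id ) ) ) ) $]
Step 2: shift num. Stack=[( num] ptr=2 lookahead=+ remaining=[+ ( ( ( id ) ) ) ) $]
Step 3: reduce F->num. Stack=[( F] ptr=2 lookahead=+ remaining=[+ ( ( ( id ) ) ) ) $]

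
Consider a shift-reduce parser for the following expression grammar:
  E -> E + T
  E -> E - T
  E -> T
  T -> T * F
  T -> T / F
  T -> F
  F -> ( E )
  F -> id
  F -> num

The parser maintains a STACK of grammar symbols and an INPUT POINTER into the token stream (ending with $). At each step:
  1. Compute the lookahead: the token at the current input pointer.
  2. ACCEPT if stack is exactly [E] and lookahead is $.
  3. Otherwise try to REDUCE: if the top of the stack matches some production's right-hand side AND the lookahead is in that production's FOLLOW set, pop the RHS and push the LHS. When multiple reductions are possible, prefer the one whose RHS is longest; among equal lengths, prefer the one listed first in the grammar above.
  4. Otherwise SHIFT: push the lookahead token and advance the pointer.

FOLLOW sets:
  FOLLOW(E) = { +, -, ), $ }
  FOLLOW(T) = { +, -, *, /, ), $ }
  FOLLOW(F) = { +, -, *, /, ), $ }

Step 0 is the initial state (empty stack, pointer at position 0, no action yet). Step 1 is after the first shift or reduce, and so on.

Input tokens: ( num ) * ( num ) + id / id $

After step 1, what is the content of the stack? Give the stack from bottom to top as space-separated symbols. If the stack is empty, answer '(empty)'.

Step 1: shift (. Stack=[(] ptr=1 lookahead=num remaining=[num ) * ( num ) + id / id $]

Answer: (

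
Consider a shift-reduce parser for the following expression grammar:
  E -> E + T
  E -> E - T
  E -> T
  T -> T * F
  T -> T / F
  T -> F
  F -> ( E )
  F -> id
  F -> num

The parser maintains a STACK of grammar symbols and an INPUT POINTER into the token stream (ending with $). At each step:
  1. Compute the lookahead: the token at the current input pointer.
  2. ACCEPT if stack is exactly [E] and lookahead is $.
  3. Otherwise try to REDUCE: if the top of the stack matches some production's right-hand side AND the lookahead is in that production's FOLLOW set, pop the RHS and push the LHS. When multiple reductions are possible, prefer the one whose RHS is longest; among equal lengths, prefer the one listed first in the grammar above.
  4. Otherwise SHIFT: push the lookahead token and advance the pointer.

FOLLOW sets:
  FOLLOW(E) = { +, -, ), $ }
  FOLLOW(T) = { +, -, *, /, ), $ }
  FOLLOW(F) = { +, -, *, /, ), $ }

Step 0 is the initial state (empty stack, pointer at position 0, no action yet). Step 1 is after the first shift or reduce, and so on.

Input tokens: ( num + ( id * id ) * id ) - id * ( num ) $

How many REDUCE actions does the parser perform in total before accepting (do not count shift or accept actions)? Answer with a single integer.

Answer: 24

Derivation:
Step 1: shift (. Stack=[(] ptr=1 lookahead=num remaining=[num + ( id * id ) * id ) - id * ( num ) $]
Step 2: shift num. Stack=[( num] ptr=2 lookahead=+ remaining=[+ ( id * id ) * id ) - id * ( num ) $]
Step 3: reduce F->num. Stack=[( F] ptr=2 lookahead=+ remaining=[+ ( id * id ) * id ) - id * ( num ) $]
Step 4: reduce T->F. Stack=[( T] ptr=2 lookahead=+ remaining=[+ ( id * id ) * id ) - id * ( num ) $]
Step 5: reduce E->T. Stack=[( E] ptr=2 lookahead=+ remaining=[+ ( id * id ) * id ) - id * ( num ) $]
Step 6: shift +. Stack=[( E +] ptr=3 lookahead=( remaining=[( id * id ) * id ) - id * ( num ) $]
Step 7: shift (. Stack=[( E + (] ptr=4 lookahead=id remaining=[id * id ) * id ) - id * ( num ) $]
Step 8: shift id. Stack=[( E + ( id] ptr=5 lookahead=* remaining=[* id ) * id ) - id * ( num ) $]
Step 9: reduce F->id. Stack=[( E + ( F] ptr=5 lookahead=* remaining=[* id ) * id ) - id * ( num ) $]
Step 10: reduce T->F. Stack=[( E + ( T] ptr=5 lookahead=* remaining=[* id ) * id ) - id * ( num ) $]
Step 11: shift *. Stack=[( E + ( T *] ptr=6 lookahead=id remaining=[id ) * id ) - id * ( num ) $]
Step 12: shift id. Stack=[( E + ( T * id] ptr=7 lookahead=) remaining=[) * id ) - id * ( num ) $]
Step 13: reduce F->id. Stack=[( E + ( T * F] ptr=7 lookahead=) remaining=[) * id ) - id * ( num ) $]
Step 14: reduce T->T * F. Stack=[( E + ( T] ptr=7 lookahead=) remaining=[) * id ) - id * ( num ) $]
Step 15: reduce E->T. Stack=[( E + ( E] ptr=7 lookahead=) remaining=[) * id ) - id * ( num ) $]
Step 16: shift ). Stack=[( E + ( E )] ptr=8 lookahead=* remaining=[* id ) - id * ( num ) $]
Step 17: reduce F->( E ). Stack=[( E + F] ptr=8 lookahead=* remaining=[* id ) - id * ( num ) $]
Step 18: reduce T->F. Stack=[( E + T] ptr=8 lookahead=* remaining=[* id ) - id * ( num ) $]
Step 19: shift *. Stack=[( E + T *] ptr=9 lookahead=id remaining=[id ) - id * ( num ) $]
Step 20: shift id. Stack=[( E + T * id] ptr=10 lookahead=) remaining=[) - id * ( num ) $]
Step 21: reduce F->id. Stack=[( E + T * F] ptr=10 lookahead=) remaining=[) - id * ( num ) $]
Step 22: reduce T->T * F. Stack=[( E + T] ptr=10 lookahead=) remaining=[) - id * ( num ) $]
Step 23: reduce E->E + T. Stack=[( E] ptr=10 lookahead=) remaining=[) - id * ( num ) $]
Step 24: shift ). Stack=[( E )] ptr=11 lookahead=- remaining=[- id * ( num ) $]
Step 25: reduce F->( E ). Stack=[F] ptr=11 lookahead=- remaining=[- id * ( num ) $]
Step 26: reduce T->F. Stack=[T] ptr=11 lookahead=- remaining=[- id * ( num ) $]
Step 27: reduce E->T. Stack=[E] ptr=11 lookahead=- remaining=[- id * ( num ) $]
Step 28: shift -. Stack=[E -] ptr=12 lookahead=id remaining=[id * ( num ) $]
Step 29: shift id. Stack=[E - id] ptr=13 lookahead=* remaining=[* ( num ) $]
Step 30: reduce F->id. Stack=[E - F] ptr=13 lookahead=* remaining=[* ( num ) $]
Step 31: reduce T->F. Stack=[E - T] ptr=13 lookahead=* remaining=[* ( num ) $]
Step 32: shift *. Stack=[E - T *] ptr=14 lookahead=( remaining=[( num ) $]
Step 33: shift (. Stack=[E - T * (] ptr=15 lookahead=num remaining=[num ) $]
Step 34: shift num. Stack=[E - T * ( num] ptr=16 lookahead=) remaining=[) $]
Step 35: reduce F->num. Stack=[E - T * ( F] ptr=16 lookahead=) remaining=[) $]
Step 36: reduce T->F. Stack=[E - T * ( T] ptr=16 lookahead=) remaining=[) $]
Step 37: reduce E->T. Stack=[E - T * ( E] ptr=16 lookahead=) remaining=[) $]
Step 38: shift ). Stack=[E - T * ( E )] ptr=17 lookahead=$ remaining=[$]
Step 39: reduce F->( E ). Stack=[E - T * F] ptr=17 lookahead=$ remaining=[$]
Step 40: reduce T->T * F. Stack=[E - T] ptr=17 lookahead=$ remaining=[$]
Step 41: reduce E->E - T. Stack=[E] ptr=17 lookahead=$ remaining=[$]
Step 42: accept. Stack=[E] ptr=17 lookahead=$ remaining=[$]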